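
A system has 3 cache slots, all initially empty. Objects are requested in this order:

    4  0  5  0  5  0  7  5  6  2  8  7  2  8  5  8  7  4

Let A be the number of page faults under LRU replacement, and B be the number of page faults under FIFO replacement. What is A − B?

1

Under LRU: F F F . . . F . F F F F . . F . F F → 11 faults.
Under FIFO: F F F . . . F . F F F F . . F . . F → 10 faults.
A − B = 11 − 10 = 1.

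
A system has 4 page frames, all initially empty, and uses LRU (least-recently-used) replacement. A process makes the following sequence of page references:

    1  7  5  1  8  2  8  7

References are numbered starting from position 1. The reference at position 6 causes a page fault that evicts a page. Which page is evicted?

pos 1: 1 → miss, frames {1}
pos 2: 7 → miss, frames {1,7}
pos 3: 5 → miss, frames {1,7,5}
pos 4: 1 → hit
pos 5: 8 → miss, frames {7,5,1,8}
pos 6: 2 → miss, evict 7, frames {5,1,8,2}
At position 6, page 7 is evicted.

7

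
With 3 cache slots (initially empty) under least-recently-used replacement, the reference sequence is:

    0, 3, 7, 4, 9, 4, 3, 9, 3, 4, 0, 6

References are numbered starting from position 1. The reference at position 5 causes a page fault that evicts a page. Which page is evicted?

3

pos 1: 0 -> fault, frames [0]
pos 2: 3 -> fault, frames [0, 3]
pos 3: 7 -> fault, frames [0, 3, 7]
pos 4: 4 -> fault, evict 0, frames [3, 7, 4]
pos 5: 9 -> fault, evict 3, frames [7, 4, 9]
At position 5, page 3 is evicted.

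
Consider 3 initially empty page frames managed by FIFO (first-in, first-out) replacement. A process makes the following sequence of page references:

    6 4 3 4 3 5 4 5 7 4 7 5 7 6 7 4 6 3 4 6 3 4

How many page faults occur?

6: miss, frames (6)
4: miss, frames (6 4)
3: miss, frames (6 4 3)
4: hit
3: hit
5: miss, evict 6, frames (4 3 5)
4: hit
5: hit
7: miss, evict 4, frames (3 5 7)
4: miss, evict 3, frames (5 7 4)
7: hit
5: hit
7: hit
6: miss, evict 5, frames (7 4 6)
7: hit
4: hit
6: hit
3: miss, evict 7, frames (4 6 3)
4: hit
6: hit
3: hit
4: hit
Page faults: 8.

8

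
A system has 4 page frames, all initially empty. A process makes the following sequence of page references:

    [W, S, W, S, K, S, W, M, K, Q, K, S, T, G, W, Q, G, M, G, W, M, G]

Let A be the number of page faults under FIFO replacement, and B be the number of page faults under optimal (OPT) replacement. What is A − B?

Under FIFO: F F . . F . . F . F . . F F F . . F . . . . → 9 faults.
Under OPT: F F . . F . . F . F . . F F . . . F . . . . → 8 faults.
A − B = 9 − 8 = 1.

1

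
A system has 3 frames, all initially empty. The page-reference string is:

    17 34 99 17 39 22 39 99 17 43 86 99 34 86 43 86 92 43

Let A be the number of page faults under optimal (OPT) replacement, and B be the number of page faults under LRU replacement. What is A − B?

Under OPT: F F F . F F . . F F F . F . . . F . → 10 faults.
Under LRU: F F F . F F . F F F F F F . F . F . → 13 faults.
A − B = 10 − 13 = -3.

-3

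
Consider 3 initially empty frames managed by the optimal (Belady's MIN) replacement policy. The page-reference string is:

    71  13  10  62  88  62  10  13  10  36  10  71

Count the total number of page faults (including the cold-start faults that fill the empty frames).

8

71 → fault, frames (71)
13 → fault, frames (71 13)
10 → fault, frames (71 13 10)
62 → fault, evict 71, frames (13 10 62)
88 → fault, evict 13, frames (10 62 88)
62 → hit
10 → hit
13 → fault, evict 88, frames (10 62 13)
10 → hit
36 → fault, evict 13, frames (10 62 36)
10 → hit
71 → fault, evict 36, frames (10 62 71)
Page faults: 8.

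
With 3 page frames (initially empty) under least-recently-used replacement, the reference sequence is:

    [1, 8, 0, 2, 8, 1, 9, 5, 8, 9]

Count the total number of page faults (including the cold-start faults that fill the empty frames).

8

1 → fault, frames (1)
8 → fault, frames (1 8)
0 → fault, frames (1 8 0)
2 → fault, evict 1, frames (8 0 2)
8 → hit
1 → fault, evict 0, frames (2 8 1)
9 → fault, evict 2, frames (8 1 9)
5 → fault, evict 8, frames (1 9 5)
8 → fault, evict 1, frames (9 5 8)
9 → hit
Page faults: 8.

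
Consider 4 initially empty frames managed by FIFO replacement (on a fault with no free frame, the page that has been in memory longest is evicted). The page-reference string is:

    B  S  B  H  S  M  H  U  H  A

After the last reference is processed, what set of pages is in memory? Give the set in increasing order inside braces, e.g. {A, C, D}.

B → miss, frames (B)
S → miss, frames (B S)
B → hit
H → miss, frames (B S H)
S → hit
M → miss, frames (B S H M)
H → hit
U → miss, evict B, frames (S H M U)
H → hit
A → miss, evict S, frames (H M U A)

{A, H, M, U}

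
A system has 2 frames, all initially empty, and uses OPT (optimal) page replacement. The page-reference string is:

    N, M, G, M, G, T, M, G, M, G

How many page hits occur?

5

N -> fault, frames {N}
M -> fault, frames {N,M}
G -> fault, evict N, frames {M,G}
M -> hit
G -> hit
T -> fault, evict G, frames {M,T}
M -> hit
G -> fault, evict T, frames {M,G}
M -> hit
G -> hit
Hits: 5.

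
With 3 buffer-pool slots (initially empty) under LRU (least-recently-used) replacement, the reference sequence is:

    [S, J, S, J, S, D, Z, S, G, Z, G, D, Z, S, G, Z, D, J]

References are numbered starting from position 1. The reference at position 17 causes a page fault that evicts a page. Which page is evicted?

S

pos 1: S → fault, frames {S}
pos 2: J → fault, frames {S,J}
pos 3: S → hit
pos 4: J → hit
pos 5: S → hit
pos 6: D → fault, frames {J,S,D}
pos 7: Z → fault, evict J, frames {S,D,Z}
pos 8: S → hit
pos 9: G → fault, evict D, frames {Z,S,G}
pos 10: Z → hit
pos 11: G → hit
pos 12: D → fault, evict S, frames {Z,G,D}
pos 13: Z → hit
pos 14: S → fault, evict G, frames {D,Z,S}
pos 15: G → fault, evict D, frames {Z,S,G}
pos 16: Z → hit
pos 17: D → fault, evict S, frames {G,Z,D}
At position 17, page S is evicted.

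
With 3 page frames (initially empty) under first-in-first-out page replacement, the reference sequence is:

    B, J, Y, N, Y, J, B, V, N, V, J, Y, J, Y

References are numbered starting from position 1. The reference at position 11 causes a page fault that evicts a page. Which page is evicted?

N

pos 1: B -> miss, frames [B]
pos 2: J -> miss, frames [B, J]
pos 3: Y -> miss, frames [B, J, Y]
pos 4: N -> miss, evict B, frames [J, Y, N]
pos 5: Y -> hit
pos 6: J -> hit
pos 7: B -> miss, evict J, frames [Y, N, B]
pos 8: V -> miss, evict Y, frames [N, B, V]
pos 9: N -> hit
pos 10: V -> hit
pos 11: J -> miss, evict N, frames [B, V, J]
At position 11, page N is evicted.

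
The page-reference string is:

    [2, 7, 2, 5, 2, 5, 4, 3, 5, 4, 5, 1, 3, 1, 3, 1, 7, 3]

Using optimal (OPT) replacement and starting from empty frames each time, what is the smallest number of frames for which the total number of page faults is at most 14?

2

f=1: 18 faults
f=2: 9 faults
f=3: 7 faults
f=4: 6 faults
f=5: 6 faults
f=6: 6 faults
Smallest f with faults ≤ 14 is 2.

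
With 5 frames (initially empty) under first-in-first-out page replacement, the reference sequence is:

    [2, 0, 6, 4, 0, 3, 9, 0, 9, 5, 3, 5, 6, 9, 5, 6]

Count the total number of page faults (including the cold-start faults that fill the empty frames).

2 → miss, frames (2)
0 → miss, frames (2 0)
6 → miss, frames (2 0 6)
4 → miss, frames (2 0 6 4)
0 → hit
3 → miss, frames (2 0 6 4 3)
9 → miss, evict 2, frames (0 6 4 3 9)
0 → hit
9 → hit
5 → miss, evict 0, frames (6 4 3 9 5)
3 → hit
5 → hit
6 → hit
9 → hit
5 → hit
6 → hit
Page faults: 7.

7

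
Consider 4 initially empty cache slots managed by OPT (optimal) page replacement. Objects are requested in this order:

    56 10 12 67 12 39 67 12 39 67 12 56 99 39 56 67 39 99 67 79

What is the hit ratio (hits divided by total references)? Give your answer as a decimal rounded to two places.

56 → fault, frames [56]
10 → fault, frames [56, 10]
12 → fault, frames [56, 10, 12]
67 → fault, frames [56, 10, 12, 67]
12 → hit
39 → fault, evict 10, frames [56, 12, 67, 39]
67 → hit
12 → hit
39 → hit
67 → hit
12 → hit
56 → hit
99 → fault, evict 12, frames [56, 67, 39, 99]
39 → hit
56 → hit
67 → hit
39 → hit
99 → hit
67 → hit
79 → fault, evict 99, frames [56, 67, 39, 79]
Hits: 13 of 20 references → 13/20 = 0.6500.

0.65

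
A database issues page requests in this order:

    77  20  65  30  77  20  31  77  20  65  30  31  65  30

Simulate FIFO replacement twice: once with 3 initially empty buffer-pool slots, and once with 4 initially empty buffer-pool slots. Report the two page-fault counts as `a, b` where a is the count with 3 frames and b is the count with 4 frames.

9, 10

3 frames: F F F F F F F . . F F . . . → 9 faults.
4 frames: F F F F . . F F F F F F . . → 10 faults.
10 > 9: adding a frame increased faults — Belady's anomaly.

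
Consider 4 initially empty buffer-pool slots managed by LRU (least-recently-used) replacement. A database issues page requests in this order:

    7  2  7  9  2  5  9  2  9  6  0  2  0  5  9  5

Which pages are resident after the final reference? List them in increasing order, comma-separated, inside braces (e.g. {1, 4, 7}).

7: miss, frames (7)
2: miss, frames (7 2)
7: hit
9: miss, frames (2 7 9)
2: hit
5: miss, frames (7 9 2 5)
9: hit
2: hit
9: hit
6: miss, evict 7, frames (5 2 9 6)
0: miss, evict 5, frames (2 9 6 0)
2: hit
0: hit
5: miss, evict 9, frames (6 2 0 5)
9: miss, evict 6, frames (2 0 5 9)
5: hit

{0, 2, 5, 9}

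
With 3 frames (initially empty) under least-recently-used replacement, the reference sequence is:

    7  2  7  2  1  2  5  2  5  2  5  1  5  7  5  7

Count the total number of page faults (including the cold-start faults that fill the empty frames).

7: miss, frames [7]
2: miss, frames [7, 2]
7: hit
2: hit
1: miss, frames [7, 2, 1]
2: hit
5: miss, evict 7, frames [1, 2, 5]
2: hit
5: hit
2: hit
5: hit
1: hit
5: hit
7: miss, evict 2, frames [1, 5, 7]
5: hit
7: hit
Page faults: 5.

5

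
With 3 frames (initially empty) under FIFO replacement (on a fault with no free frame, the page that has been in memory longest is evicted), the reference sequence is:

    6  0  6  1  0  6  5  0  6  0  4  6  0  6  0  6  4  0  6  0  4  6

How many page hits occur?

15

6 → miss, frames [6]
0 → miss, frames [6, 0]
6 → hit
1 → miss, frames [6, 0, 1]
0 → hit
6 → hit
5 → miss, evict 6, frames [0, 1, 5]
0 → hit
6 → miss, evict 0, frames [1, 5, 6]
0 → miss, evict 1, frames [5, 6, 0]
4 → miss, evict 5, frames [6, 0, 4]
6 → hit
0 → hit
6 → hit
0 → hit
6 → hit
4 → hit
0 → hit
6 → hit
0 → hit
4 → hit
6 → hit
Hits: 15.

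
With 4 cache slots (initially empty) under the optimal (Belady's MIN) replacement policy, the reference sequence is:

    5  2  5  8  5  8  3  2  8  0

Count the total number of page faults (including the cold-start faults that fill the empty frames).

5 → fault, frames {5}
2 → fault, frames {5,2}
5 → hit
8 → fault, frames {5,2,8}
5 → hit
8 → hit
3 → fault, frames {5,2,8,3}
2 → hit
8 → hit
0 → fault, evict 3, frames {5,2,8,0}
Page faults: 5.

5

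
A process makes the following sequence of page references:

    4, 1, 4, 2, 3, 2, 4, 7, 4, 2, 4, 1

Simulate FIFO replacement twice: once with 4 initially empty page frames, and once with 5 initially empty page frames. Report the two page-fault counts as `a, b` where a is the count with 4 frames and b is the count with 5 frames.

7, 5

4 frames: F F . F F . . F F . . F → 7 faults.
5 frames: F F . F F . . F . . . . → 5 faults.
5 < 7: adding a frame reduced faults, as is typical.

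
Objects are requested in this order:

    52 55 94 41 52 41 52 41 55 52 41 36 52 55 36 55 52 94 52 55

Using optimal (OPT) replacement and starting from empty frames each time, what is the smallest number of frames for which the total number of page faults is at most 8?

3

f=1: 20 faults
f=2: 11 faults
f=3: 6 faults
f=4: 5 faults
f=5: 5 faults
Smallest f with faults ≤ 8 is 3.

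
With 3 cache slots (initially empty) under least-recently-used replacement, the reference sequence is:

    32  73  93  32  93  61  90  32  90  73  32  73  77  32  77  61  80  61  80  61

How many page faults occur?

10

32 -> fault, frames {32}
73 -> fault, frames {32,73}
93 -> fault, frames {32,73,93}
32 -> hit
93 -> hit
61 -> fault, evict 73, frames {32,93,61}
90 -> fault, evict 32, frames {93,61,90}
32 -> fault, evict 93, frames {61,90,32}
90 -> hit
73 -> fault, evict 61, frames {32,90,73}
32 -> hit
73 -> hit
77 -> fault, evict 90, frames {32,73,77}
32 -> hit
77 -> hit
61 -> fault, evict 73, frames {32,77,61}
80 -> fault, evict 32, frames {77,61,80}
61 -> hit
80 -> hit
61 -> hit
Page faults: 10.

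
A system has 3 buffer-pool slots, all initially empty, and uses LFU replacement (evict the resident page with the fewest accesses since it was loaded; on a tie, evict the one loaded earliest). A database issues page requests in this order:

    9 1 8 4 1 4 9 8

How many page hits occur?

2

9 -> fault, frames (9)
1 -> fault, frames (9 1)
8 -> fault, frames (9 1 8)
4 -> fault, evict 9, frames (1 8 4)
1 -> hit
4 -> hit
9 -> fault, evict 8, frames (1 4 9)
8 -> fault, evict 9, frames (1 4 8)
Hits: 2.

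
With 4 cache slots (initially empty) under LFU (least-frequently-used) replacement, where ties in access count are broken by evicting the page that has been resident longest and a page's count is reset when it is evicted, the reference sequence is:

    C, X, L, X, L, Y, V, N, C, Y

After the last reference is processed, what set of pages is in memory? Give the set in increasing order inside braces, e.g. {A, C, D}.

{C, L, X, Y}

C: fault, frames (C)
X: fault, frames (C X)
L: fault, frames (C X L)
X: hit
L: hit
Y: fault, frames (C X L Y)
V: fault, evict C, frames (X L Y V)
N: fault, evict Y, frames (X L V N)
C: fault, evict V, frames (X L N C)
Y: fault, evict N, frames (X L C Y)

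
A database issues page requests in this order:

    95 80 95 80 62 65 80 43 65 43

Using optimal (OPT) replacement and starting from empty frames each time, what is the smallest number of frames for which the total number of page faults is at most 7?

f=1: 10 faults
f=2: 5 faults
f=3: 5 faults
f=4: 5 faults
f=5: 5 faults
Smallest f with faults ≤ 7 is 2.

2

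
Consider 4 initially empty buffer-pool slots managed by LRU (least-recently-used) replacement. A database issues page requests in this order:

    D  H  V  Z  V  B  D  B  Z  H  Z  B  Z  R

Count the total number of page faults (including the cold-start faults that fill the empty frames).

8

D → fault, frames {D}
H → fault, frames {D,H}
V → fault, frames {D,H,V}
Z → fault, frames {D,H,V,Z}
V → hit
B → fault, evict D, frames {H,Z,V,B}
D → fault, evict H, frames {Z,V,B,D}
B → hit
Z → hit
H → fault, evict V, frames {D,B,Z,H}
Z → hit
B → hit
Z → hit
R → fault, evict D, frames {H,B,Z,R}
Page faults: 8.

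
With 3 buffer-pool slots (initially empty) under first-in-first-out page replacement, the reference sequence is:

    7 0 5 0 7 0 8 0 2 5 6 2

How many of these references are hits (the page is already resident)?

7: miss, frames {7}
0: miss, frames {7,0}
5: miss, frames {7,0,5}
0: hit
7: hit
0: hit
8: miss, evict 7, frames {0,5,8}
0: hit
2: miss, evict 0, frames {5,8,2}
5: hit
6: miss, evict 5, frames {8,2,6}
2: hit
Hits: 6.

6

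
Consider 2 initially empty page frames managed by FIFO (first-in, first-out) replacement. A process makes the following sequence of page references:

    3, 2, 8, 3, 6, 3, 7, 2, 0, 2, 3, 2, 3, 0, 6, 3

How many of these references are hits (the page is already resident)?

3

3 → fault, frames {3}
2 → fault, frames {3,2}
8 → fault, evict 3, frames {2,8}
3 → fault, evict 2, frames {8,3}
6 → fault, evict 8, frames {3,6}
3 → hit
7 → fault, evict 3, frames {6,7}
2 → fault, evict 6, frames {7,2}
0 → fault, evict 7, frames {2,0}
2 → hit
3 → fault, evict 2, frames {0,3}
2 → fault, evict 0, frames {3,2}
3 → hit
0 → fault, evict 3, frames {2,0}
6 → fault, evict 2, frames {0,6}
3 → fault, evict 0, frames {6,3}
Hits: 3.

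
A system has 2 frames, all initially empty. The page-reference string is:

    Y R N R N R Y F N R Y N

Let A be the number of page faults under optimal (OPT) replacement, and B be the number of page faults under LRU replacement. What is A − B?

Under OPT: F F F . . . F F . F F . → 7 faults.
Under LRU: F F F . . . F F F F F F → 9 faults.
A − B = 7 − 9 = -2.

-2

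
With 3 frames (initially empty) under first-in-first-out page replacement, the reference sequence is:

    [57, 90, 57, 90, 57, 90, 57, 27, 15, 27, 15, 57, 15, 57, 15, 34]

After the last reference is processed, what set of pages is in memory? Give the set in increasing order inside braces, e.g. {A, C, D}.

{15, 34, 57}

57 -> miss, frames {57}
90 -> miss, frames {57,90}
57 -> hit
90 -> hit
57 -> hit
90 -> hit
57 -> hit
27 -> miss, frames {57,90,27}
15 -> miss, evict 57, frames {90,27,15}
27 -> hit
15 -> hit
57 -> miss, evict 90, frames {27,15,57}
15 -> hit
57 -> hit
15 -> hit
34 -> miss, evict 27, frames {15,57,34}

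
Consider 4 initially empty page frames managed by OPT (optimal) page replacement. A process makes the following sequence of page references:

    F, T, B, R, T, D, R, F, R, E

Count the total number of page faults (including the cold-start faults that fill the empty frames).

F -> miss, frames (F)
T -> miss, frames (F T)
B -> miss, frames (F T B)
R -> miss, frames (F T B R)
T -> hit
D -> miss, evict B, frames (F T R D)
R -> hit
F -> hit
R -> hit
E -> miss, evict D, frames (F T R E)
Page faults: 6.

6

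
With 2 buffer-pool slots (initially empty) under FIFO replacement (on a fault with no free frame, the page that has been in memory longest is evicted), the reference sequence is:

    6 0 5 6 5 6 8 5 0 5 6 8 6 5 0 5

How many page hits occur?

5

6 -> fault, frames [6]
0 -> fault, frames [6, 0]
5 -> fault, evict 6, frames [0, 5]
6 -> fault, evict 0, frames [5, 6]
5 -> hit
6 -> hit
8 -> fault, evict 5, frames [6, 8]
5 -> fault, evict 6, frames [8, 5]
0 -> fault, evict 8, frames [5, 0]
5 -> hit
6 -> fault, evict 5, frames [0, 6]
8 -> fault, evict 0, frames [6, 8]
6 -> hit
5 -> fault, evict 6, frames [8, 5]
0 -> fault, evict 8, frames [5, 0]
5 -> hit
Hits: 5.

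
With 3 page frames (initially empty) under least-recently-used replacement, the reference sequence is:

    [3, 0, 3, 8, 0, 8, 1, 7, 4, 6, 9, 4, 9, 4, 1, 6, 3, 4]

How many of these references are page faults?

12

3: fault, frames {3}
0: fault, frames {3,0}
3: hit
8: fault, frames {0,3,8}
0: hit
8: hit
1: fault, evict 3, frames {0,8,1}
7: fault, evict 0, frames {8,1,7}
4: fault, evict 8, frames {1,7,4}
6: fault, evict 1, frames {7,4,6}
9: fault, evict 7, frames {4,6,9}
4: hit
9: hit
4: hit
1: fault, evict 6, frames {9,4,1}
6: fault, evict 9, frames {4,1,6}
3: fault, evict 4, frames {1,6,3}
4: fault, evict 1, frames {6,3,4}
Page faults: 12.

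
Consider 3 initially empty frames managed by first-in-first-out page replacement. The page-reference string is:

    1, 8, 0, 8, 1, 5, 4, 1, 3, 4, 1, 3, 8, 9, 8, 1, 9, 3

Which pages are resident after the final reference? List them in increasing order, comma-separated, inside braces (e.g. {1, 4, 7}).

{1, 3, 9}

1 -> fault, frames [1]
8 -> fault, frames [1, 8]
0 -> fault, frames [1, 8, 0]
8 -> hit
1 -> hit
5 -> fault, evict 1, frames [8, 0, 5]
4 -> fault, evict 8, frames [0, 5, 4]
1 -> fault, evict 0, frames [5, 4, 1]
3 -> fault, evict 5, frames [4, 1, 3]
4 -> hit
1 -> hit
3 -> hit
8 -> fault, evict 4, frames [1, 3, 8]
9 -> fault, evict 1, frames [3, 8, 9]
8 -> hit
1 -> fault, evict 3, frames [8, 9, 1]
9 -> hit
3 -> fault, evict 8, frames [9, 1, 3]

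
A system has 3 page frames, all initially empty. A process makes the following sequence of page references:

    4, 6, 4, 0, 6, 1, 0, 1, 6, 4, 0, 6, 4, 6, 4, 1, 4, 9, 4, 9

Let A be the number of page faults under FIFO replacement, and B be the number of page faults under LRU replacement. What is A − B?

Under FIFO: F F . F . F . . . F . F . . . . . F . . → 7 faults.
Under LRU: F F . F . F . . . F F . . . . F . F . . → 8 faults.
A − B = 7 − 8 = -1.

-1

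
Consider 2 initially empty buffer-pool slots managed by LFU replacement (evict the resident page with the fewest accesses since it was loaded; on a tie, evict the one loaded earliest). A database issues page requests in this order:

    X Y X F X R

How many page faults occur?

X -> miss, frames (X)
Y -> miss, frames (X Y)
X -> hit
F -> miss, evict Y, frames (X F)
X -> hit
R -> miss, evict F, frames (X R)
Page faults: 4.

4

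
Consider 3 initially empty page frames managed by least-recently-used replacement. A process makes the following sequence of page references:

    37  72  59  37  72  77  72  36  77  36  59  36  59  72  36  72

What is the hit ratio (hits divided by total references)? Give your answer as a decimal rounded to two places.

37: fault, frames [37]
72: fault, frames [37, 72]
59: fault, frames [37, 72, 59]
37: hit
72: hit
77: fault, evict 59, frames [37, 72, 77]
72: hit
36: fault, evict 37, frames [77, 72, 36]
77: hit
36: hit
59: fault, evict 72, frames [77, 36, 59]
36: hit
59: hit
72: fault, evict 77, frames [36, 59, 72]
36: hit
72: hit
Hits: 9 of 16 references → 9/16 = 0.5625.

0.56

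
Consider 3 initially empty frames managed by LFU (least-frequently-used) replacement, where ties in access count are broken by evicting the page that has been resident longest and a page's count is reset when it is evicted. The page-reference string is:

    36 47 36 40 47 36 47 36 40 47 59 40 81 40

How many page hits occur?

7

36 → fault, frames {36}
47 → fault, frames {36,47}
36 → hit
40 → fault, frames {36,47,40}
47 → hit
36 → hit
47 → hit
36 → hit
40 → hit
47 → hit
59 → fault, evict 40, frames {36,47,59}
40 → fault, evict 59, frames {36,47,40}
81 → fault, evict 40, frames {36,47,81}
40 → fault, evict 81, frames {36,47,40}
Hits: 7.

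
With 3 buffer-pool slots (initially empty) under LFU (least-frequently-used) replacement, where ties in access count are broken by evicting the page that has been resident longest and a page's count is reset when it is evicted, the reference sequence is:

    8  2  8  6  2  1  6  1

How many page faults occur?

6

8: fault, frames (8)
2: fault, frames (8 2)
8: hit
6: fault, frames (8 2 6)
2: hit
1: fault, evict 6, frames (8 2 1)
6: fault, evict 1, frames (8 2 6)
1: fault, evict 6, frames (8 2 1)
Page faults: 6.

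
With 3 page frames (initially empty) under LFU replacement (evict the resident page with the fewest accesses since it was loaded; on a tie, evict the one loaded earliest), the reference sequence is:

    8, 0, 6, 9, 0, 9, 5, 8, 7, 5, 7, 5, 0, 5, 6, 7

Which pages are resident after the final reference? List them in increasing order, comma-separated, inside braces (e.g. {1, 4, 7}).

8 -> miss, frames {8}
0 -> miss, frames {8,0}
6 -> miss, frames {8,0,6}
9 -> miss, evict 8, frames {0,6,9}
0 -> hit
9 -> hit
5 -> miss, evict 6, frames {0,9,5}
8 -> miss, evict 5, frames {0,9,8}
7 -> miss, evict 8, frames {0,9,7}
5 -> miss, evict 7, frames {0,9,5}
7 -> miss, evict 5, frames {0,9,7}
5 -> miss, evict 7, frames {0,9,5}
0 -> hit
5 -> hit
6 -> miss, evict 9, frames {0,5,6}
7 -> miss, evict 6, frames {0,5,7}

{0, 5, 7}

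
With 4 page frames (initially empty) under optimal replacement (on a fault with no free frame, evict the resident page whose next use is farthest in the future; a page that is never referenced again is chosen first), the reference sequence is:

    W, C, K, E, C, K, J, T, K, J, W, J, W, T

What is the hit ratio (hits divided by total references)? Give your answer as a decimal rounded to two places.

0.57

W → fault, frames {W}
C → fault, frames {W,C}
K → fault, frames {W,C,K}
E → fault, frames {W,C,K,E}
C → hit
K → hit
J → fault, evict E, frames {W,C,K,J}
T → fault, evict C, frames {W,K,J,T}
K → hit
J → hit
W → hit
J → hit
W → hit
T → hit
Hits: 8 of 14 references → 8/14 = 0.5714.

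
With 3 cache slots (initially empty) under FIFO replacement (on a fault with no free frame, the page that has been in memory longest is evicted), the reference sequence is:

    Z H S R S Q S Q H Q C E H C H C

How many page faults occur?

Z -> miss, frames (Z)
H -> miss, frames (Z H)
S -> miss, frames (Z H S)
R -> miss, evict Z, frames (H S R)
S -> hit
Q -> miss, evict H, frames (S R Q)
S -> hit
Q -> hit
H -> miss, evict S, frames (R Q H)
Q -> hit
C -> miss, evict R, frames (Q H C)
E -> miss, evict Q, frames (H C E)
H -> hit
C -> hit
H -> hit
C -> hit
Page faults: 8.

8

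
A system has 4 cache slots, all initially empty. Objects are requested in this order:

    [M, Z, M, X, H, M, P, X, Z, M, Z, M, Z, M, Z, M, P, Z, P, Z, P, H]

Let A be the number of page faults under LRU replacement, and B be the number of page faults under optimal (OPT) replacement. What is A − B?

Under LRU: F F . F F . F . F . . . . . . . . . . . . F → 7 faults.
Under OPT: F F . F F . F . . . . . . . . . . . . . . F → 6 faults.
A − B = 7 − 6 = 1.

1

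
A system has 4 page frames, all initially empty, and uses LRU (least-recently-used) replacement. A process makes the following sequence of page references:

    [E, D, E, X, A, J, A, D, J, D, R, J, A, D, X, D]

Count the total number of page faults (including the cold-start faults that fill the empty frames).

E -> fault, frames (E)
D -> fault, frames (E D)
E -> hit
X -> fault, frames (D E X)
A -> fault, frames (D E X A)
J -> fault, evict D, frames (E X A J)
A -> hit
D -> fault, evict E, frames (X J A D)
J -> hit
D -> hit
R -> fault, evict X, frames (A J D R)
J -> hit
A -> hit
D -> hit
X -> fault, evict R, frames (J A D X)
D -> hit
Page faults: 8.

8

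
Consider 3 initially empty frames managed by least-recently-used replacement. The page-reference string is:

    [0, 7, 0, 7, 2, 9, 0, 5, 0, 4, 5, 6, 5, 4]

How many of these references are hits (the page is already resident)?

0 → miss, frames [0]
7 → miss, frames [0, 7]
0 → hit
7 → hit
2 → miss, frames [0, 7, 2]
9 → miss, evict 0, frames [7, 2, 9]
0 → miss, evict 7, frames [2, 9, 0]
5 → miss, evict 2, frames [9, 0, 5]
0 → hit
4 → miss, evict 9, frames [5, 0, 4]
5 → hit
6 → miss, evict 0, frames [4, 5, 6]
5 → hit
4 → hit
Hits: 6.

6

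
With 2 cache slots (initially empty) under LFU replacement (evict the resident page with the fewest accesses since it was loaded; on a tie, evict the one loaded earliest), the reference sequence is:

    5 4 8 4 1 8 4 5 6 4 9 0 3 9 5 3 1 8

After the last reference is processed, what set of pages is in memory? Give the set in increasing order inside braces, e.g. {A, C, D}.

{4, 8}

5 -> miss, frames {5}
4 -> miss, frames {5,4}
8 -> miss, evict 5, frames {4,8}
4 -> hit
1 -> miss, evict 8, frames {4,1}
8 -> miss, evict 1, frames {4,8}
4 -> hit
5 -> miss, evict 8, frames {4,5}
6 -> miss, evict 5, frames {4,6}
4 -> hit
9 -> miss, evict 6, frames {4,9}
0 -> miss, evict 9, frames {4,0}
3 -> miss, evict 0, frames {4,3}
9 -> miss, evict 3, frames {4,9}
5 -> miss, evict 9, frames {4,5}
3 -> miss, evict 5, frames {4,3}
1 -> miss, evict 3, frames {4,1}
8 -> miss, evict 1, frames {4,8}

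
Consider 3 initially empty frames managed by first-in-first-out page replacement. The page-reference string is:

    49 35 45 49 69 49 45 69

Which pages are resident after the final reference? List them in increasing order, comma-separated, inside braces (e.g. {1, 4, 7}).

49 → miss, frames {49}
35 → miss, frames {49,35}
45 → miss, frames {49,35,45}
49 → hit
69 → miss, evict 49, frames {35,45,69}
49 → miss, evict 35, frames {45,69,49}
45 → hit
69 → hit

{45, 49, 69}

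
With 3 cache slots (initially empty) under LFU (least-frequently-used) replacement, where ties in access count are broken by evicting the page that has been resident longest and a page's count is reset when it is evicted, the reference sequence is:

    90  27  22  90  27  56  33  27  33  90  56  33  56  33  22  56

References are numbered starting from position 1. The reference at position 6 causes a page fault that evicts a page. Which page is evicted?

pos 1: 90: miss, frames {90}
pos 2: 27: miss, frames {90,27}
pos 3: 22: miss, frames {90,27,22}
pos 4: 90: hit
pos 5: 27: hit
pos 6: 56: miss, evict 22, frames {90,27,56}
At position 6, page 22 is evicted.

22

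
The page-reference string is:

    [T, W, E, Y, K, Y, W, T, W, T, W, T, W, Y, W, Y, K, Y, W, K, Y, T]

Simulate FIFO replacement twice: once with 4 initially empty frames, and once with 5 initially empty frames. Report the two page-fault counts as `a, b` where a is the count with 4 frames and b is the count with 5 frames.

7, 5

4 frames: F F F F F . . F F . . . . . . . . . . . . . → 7 faults.
5 frames: F F F F F . . . . . . . . . . . . . . . . . → 5 faults.
5 < 7: adding a frame reduced faults, as is typical.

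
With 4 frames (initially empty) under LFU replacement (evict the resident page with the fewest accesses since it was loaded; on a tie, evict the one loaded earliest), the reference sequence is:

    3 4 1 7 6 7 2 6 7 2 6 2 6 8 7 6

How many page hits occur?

9

3: fault, frames {3}
4: fault, frames {3,4}
1: fault, frames {3,4,1}
7: fault, frames {3,4,1,7}
6: fault, evict 3, frames {4,1,7,6}
7: hit
2: fault, evict 4, frames {1,7,6,2}
6: hit
7: hit
2: hit
6: hit
2: hit
6: hit
8: fault, evict 1, frames {7,6,2,8}
7: hit
6: hit
Hits: 9.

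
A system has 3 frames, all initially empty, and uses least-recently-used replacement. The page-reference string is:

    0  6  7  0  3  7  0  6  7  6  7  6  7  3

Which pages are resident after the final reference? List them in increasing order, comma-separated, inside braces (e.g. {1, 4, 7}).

{3, 6, 7}

0 → fault, frames {0}
6 → fault, frames {0,6}
7 → fault, frames {0,6,7}
0 → hit
3 → fault, evict 6, frames {7,0,3}
7 → hit
0 → hit
6 → fault, evict 3, frames {7,0,6}
7 → hit
6 → hit
7 → hit
6 → hit
7 → hit
3 → fault, evict 0, frames {6,7,3}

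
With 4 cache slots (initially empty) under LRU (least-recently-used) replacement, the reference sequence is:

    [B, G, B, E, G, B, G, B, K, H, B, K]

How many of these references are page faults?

5

B → miss, frames [B]
G → miss, frames [B, G]
B → hit
E → miss, frames [G, B, E]
G → hit
B → hit
G → hit
B → hit
K → miss, frames [E, G, B, K]
H → miss, evict E, frames [G, B, K, H]
B → hit
K → hit
Page faults: 5.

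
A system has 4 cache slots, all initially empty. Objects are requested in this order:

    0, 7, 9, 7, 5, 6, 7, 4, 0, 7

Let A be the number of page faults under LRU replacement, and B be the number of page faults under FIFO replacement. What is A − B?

-1

Under LRU: F F F . F F . F F . → 7 faults.
Under FIFO: F F F . F F . F F F → 8 faults.
A − B = 7 − 8 = -1.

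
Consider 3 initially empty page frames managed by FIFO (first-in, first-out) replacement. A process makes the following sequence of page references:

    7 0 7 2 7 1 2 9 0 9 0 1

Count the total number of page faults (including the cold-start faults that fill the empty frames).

6

7 -> miss, frames [7]
0 -> miss, frames [7, 0]
7 -> hit
2 -> miss, frames [7, 0, 2]
7 -> hit
1 -> miss, evict 7, frames [0, 2, 1]
2 -> hit
9 -> miss, evict 0, frames [2, 1, 9]
0 -> miss, evict 2, frames [1, 9, 0]
9 -> hit
0 -> hit
1 -> hit
Page faults: 6.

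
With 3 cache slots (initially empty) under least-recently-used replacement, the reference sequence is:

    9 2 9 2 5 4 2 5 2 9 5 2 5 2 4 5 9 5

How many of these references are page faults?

7

9: miss, frames (9)
2: miss, frames (9 2)
9: hit
2: hit
5: miss, frames (9 2 5)
4: miss, evict 9, frames (2 5 4)
2: hit
5: hit
2: hit
9: miss, evict 4, frames (5 2 9)
5: hit
2: hit
5: hit
2: hit
4: miss, evict 9, frames (5 2 4)
5: hit
9: miss, evict 2, frames (4 5 9)
5: hit
Page faults: 7.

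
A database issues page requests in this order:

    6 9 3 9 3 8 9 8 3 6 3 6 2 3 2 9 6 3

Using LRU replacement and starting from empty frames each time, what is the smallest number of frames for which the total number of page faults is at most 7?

f=1: 18 faults
f=2: 12 faults
f=3: 9 faults
f=4: 6 faults
f=5: 5 faults
Smallest f with faults ≤ 7 is 4.

4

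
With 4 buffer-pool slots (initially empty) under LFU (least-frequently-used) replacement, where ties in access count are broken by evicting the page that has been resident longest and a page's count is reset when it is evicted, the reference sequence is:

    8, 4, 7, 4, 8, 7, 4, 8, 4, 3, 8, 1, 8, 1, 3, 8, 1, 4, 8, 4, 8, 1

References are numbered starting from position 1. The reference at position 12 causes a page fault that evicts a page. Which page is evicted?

pos 1: 8 -> miss, frames {8}
pos 2: 4 -> miss, frames {8,4}
pos 3: 7 -> miss, frames {8,4,7}
pos 4: 4 -> hit
pos 5: 8 -> hit
pos 6: 7 -> hit
pos 7: 4 -> hit
pos 8: 8 -> hit
pos 9: 4 -> hit
pos 10: 3 -> miss, frames {8,4,7,3}
pos 11: 8 -> hit
pos 12: 1 -> miss, evict 3, frames {8,4,7,1}
At position 12, page 3 is evicted.

3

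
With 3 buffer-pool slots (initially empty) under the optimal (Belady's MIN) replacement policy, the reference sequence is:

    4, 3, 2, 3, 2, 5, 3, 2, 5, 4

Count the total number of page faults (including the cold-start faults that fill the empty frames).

4 → fault, frames (4)
3 → fault, frames (4 3)
2 → fault, frames (4 3 2)
3 → hit
2 → hit
5 → fault, evict 4, frames (3 2 5)
3 → hit
2 → hit
5 → hit
4 → fault, evict 5, frames (3 2 4)
Page faults: 5.

5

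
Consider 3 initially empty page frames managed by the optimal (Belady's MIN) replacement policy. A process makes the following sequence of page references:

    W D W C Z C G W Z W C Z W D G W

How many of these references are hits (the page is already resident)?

8

W -> miss, frames [W]
D -> miss, frames [W, D]
W -> hit
C -> miss, frames [W, D, C]
Z -> miss, evict D, frames [W, C, Z]
C -> hit
G -> miss, evict C, frames [W, Z, G]
W -> hit
Z -> hit
W -> hit
C -> miss, evict G, frames [W, Z, C]
Z -> hit
W -> hit
D -> miss, evict C, frames [W, Z, D]
G -> miss, evict D, frames [W, Z, G]
W -> hit
Hits: 8.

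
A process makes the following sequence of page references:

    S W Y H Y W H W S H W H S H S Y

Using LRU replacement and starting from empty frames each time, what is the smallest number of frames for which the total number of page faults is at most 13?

2

f=1: 16 faults
f=2: 11 faults
f=3: 6 faults
f=4: 4 faults
Smallest f with faults ≤ 13 is 2.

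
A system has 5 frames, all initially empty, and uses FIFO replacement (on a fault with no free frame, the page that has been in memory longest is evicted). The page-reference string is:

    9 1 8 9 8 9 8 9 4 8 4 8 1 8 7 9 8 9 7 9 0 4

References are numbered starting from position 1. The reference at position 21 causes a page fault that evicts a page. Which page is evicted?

9

pos 1: 9 → fault, frames {9}
pos 2: 1 → fault, frames {9,1}
pos 3: 8 → fault, frames {9,1,8}
pos 4: 9 → hit
pos 5: 8 → hit
pos 6: 9 → hit
pos 7: 8 → hit
pos 8: 9 → hit
pos 9: 4 → fault, frames {9,1,8,4}
pos 10: 8 → hit
pos 11: 4 → hit
pos 12: 8 → hit
pos 13: 1 → hit
pos 14: 8 → hit
pos 15: 7 → fault, frames {9,1,8,4,7}
pos 16: 9 → hit
pos 17: 8 → hit
pos 18: 9 → hit
pos 19: 7 → hit
pos 20: 9 → hit
pos 21: 0 → fault, evict 9, frames {1,8,4,7,0}
At position 21, page 9 is evicted.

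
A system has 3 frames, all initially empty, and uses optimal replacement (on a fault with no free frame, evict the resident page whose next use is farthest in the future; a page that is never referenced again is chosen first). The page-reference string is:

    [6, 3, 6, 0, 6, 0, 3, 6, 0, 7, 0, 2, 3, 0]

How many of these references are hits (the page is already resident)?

6: fault, frames {6}
3: fault, frames {6,3}
6: hit
0: fault, frames {6,3,0}
6: hit
0: hit
3: hit
6: hit
0: hit
7: fault, evict 6, frames {3,0,7}
0: hit
2: fault, evict 7, frames {3,0,2}
3: hit
0: hit
Hits: 9.

9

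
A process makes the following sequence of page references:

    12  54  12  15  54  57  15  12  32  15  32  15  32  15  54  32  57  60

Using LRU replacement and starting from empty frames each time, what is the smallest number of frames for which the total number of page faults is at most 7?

5

f=1: 18 faults
f=2: 13 faults
f=3: 9 faults
f=4: 8 faults
f=5: 6 faults
f=6: 6 faults
Smallest f with faults ≤ 7 is 5.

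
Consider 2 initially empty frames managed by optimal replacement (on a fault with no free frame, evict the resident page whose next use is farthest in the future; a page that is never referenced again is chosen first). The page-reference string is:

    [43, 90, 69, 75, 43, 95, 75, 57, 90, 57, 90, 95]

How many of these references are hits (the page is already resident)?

43 → miss, frames [43]
90 → miss, frames [43, 90]
69 → miss, evict 90, frames [43, 69]
75 → miss, evict 69, frames [43, 75]
43 → hit
95 → miss, evict 43, frames [75, 95]
75 → hit
57 → miss, evict 75, frames [95, 57]
90 → miss, evict 95, frames [57, 90]
57 → hit
90 → hit
95 → miss, evict 90, frames [57, 95]
Hits: 4.

4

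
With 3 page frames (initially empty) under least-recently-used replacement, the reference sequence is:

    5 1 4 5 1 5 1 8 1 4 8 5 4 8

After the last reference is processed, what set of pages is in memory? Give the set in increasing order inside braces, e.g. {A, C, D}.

5 -> miss, frames [5]
1 -> miss, frames [5, 1]
4 -> miss, frames [5, 1, 4]
5 -> hit
1 -> hit
5 -> hit
1 -> hit
8 -> miss, evict 4, frames [5, 1, 8]
1 -> hit
4 -> miss, evict 5, frames [8, 1, 4]
8 -> hit
5 -> miss, evict 1, frames [4, 8, 5]
4 -> hit
8 -> hit

{4, 5, 8}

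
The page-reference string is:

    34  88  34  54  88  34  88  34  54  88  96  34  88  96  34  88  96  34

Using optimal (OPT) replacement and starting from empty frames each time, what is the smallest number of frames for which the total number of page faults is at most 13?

f=1: 18 faults
f=2: 10 faults
f=3: 4 faults
f=4: 4 faults
Smallest f with faults ≤ 13 is 2.

2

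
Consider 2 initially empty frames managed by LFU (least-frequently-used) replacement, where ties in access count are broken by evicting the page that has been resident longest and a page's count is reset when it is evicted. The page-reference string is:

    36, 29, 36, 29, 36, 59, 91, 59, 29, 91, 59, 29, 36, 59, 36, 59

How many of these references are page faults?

36 -> miss, frames (36)
29 -> miss, frames (36 29)
36 -> hit
29 -> hit
36 -> hit
59 -> miss, evict 29, frames (36 59)
91 -> miss, evict 59, frames (36 91)
59 -> miss, evict 91, frames (36 59)
29 -> miss, evict 59, frames (36 29)
91 -> miss, evict 29, frames (36 91)
59 -> miss, evict 91, frames (36 59)
29 -> miss, evict 59, frames (36 29)
36 -> hit
59 -> miss, evict 29, frames (36 59)
36 -> hit
59 -> hit
Page faults: 10.

10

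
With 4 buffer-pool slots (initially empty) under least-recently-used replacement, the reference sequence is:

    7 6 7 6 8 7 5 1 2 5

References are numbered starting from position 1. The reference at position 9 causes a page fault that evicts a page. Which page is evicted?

8

pos 1: 7 → fault, frames [7]
pos 2: 6 → fault, frames [7, 6]
pos 3: 7 → hit
pos 4: 6 → hit
pos 5: 8 → fault, frames [7, 6, 8]
pos 6: 7 → hit
pos 7: 5 → fault, frames [6, 8, 7, 5]
pos 8: 1 → fault, evict 6, frames [8, 7, 5, 1]
pos 9: 2 → fault, evict 8, frames [7, 5, 1, 2]
At position 9, page 8 is evicted.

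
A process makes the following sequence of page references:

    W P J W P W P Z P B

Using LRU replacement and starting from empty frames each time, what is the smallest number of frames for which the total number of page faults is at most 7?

2

f=1: 10 faults
f=2: 7 faults
f=3: 5 faults
f=4: 5 faults
f=5: 5 faults
Smallest f with faults ≤ 7 is 2.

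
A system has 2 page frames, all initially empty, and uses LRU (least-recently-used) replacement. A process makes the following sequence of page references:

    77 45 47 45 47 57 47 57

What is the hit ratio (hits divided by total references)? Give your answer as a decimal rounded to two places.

0.50

77: fault, frames [77]
45: fault, frames [77, 45]
47: fault, evict 77, frames [45, 47]
45: hit
47: hit
57: fault, evict 45, frames [47, 57]
47: hit
57: hit
Hits: 4 of 8 references → 4/8 = 0.5000.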